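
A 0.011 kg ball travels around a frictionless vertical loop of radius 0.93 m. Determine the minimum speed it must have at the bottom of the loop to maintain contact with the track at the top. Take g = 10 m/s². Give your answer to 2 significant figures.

At the top: mg = mv_top²/r ⇒ v_top² = gr = 9.300 m²/s²
Energy from bottom to top (height 2r): ½mv_bot² = ½mv_top² + mg(2r)
v_bot² = gr + 4gr = 5gr = 46.50
v_bot = √(5gr) = 6.819 m/s

v = 6.8 m/s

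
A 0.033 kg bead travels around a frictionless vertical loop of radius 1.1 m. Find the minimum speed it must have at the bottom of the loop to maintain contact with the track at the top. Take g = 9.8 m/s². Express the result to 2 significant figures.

At the top: mg = mv_top²/r ⇒ v_top² = gr = 10.78 m²/s²
Energy from bottom to top (height 2r): ½mv_bot² = ½mv_top² + mg(2r)
v_bot² = gr + 4gr = 5gr = 53.90
v_bot = √(5gr) = 7.342 m/s

v = 7.3 m/s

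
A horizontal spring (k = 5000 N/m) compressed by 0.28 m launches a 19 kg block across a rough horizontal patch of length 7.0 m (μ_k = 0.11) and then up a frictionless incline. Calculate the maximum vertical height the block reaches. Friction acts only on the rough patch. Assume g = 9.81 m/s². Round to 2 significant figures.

h = 0.28 m

Spring energy: E₀ = ½kx² = ½(5000)(0.28)² = 196.00 J
Friction: W_f = μ_k mg d = (0.11)(19)(9.81)(7.0) = 143.5 J
Energy at base of ramp: E = 196.00 − 143.5 = 52.480 J
At max height all remaining energy is PE: mgh = E ⇒ h = E/(mg) = 52.480/(19 × 9.81) = 0.2816 m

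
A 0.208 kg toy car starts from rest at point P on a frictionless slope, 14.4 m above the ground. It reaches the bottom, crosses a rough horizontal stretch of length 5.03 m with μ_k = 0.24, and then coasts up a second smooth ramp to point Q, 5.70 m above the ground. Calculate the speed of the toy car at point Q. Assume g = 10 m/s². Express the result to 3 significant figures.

Energy at P: mgh₁ = (0.208)(10)(14.4) = 29.952 J
Friction loss: W_f = μ_k mg d = 2.511 J
At Q: ½mv² + mgh₂ = mgh₁ − W_f
½mv² = 29.952 − 2.511 − 11.856 = 15.585 J
v = √(2 × 15.585/0.208) = 12.24 m/s

v = 12.2 m/s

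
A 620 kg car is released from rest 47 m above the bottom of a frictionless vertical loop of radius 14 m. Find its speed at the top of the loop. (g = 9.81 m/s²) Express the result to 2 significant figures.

v = 19 m/s

Energy conservation: mgh = ½mv_top² + mg(2r)
v_top² = 2g(h − 2r) = 2(9.81)(47 − 28.00) = 372.8
v_top = 19.31 m/s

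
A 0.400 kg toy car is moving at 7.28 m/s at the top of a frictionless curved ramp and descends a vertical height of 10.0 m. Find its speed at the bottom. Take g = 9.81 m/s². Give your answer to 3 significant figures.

By conservation of mechanical energy, ½mv₀² + mgh = ½mv²
v² = v₀² + 2gh = (7.28)² + 2(9.81)(10.0) = 249.20
v = √249.20 = 15.79 m/s

v = 15.8 m/s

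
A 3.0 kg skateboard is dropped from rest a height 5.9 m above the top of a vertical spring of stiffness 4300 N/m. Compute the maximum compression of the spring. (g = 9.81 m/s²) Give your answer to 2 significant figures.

Measuring PE from the top of the relaxed spring, at max compression the skateboard has dropped H + x with zero KE, so:
mg(H + x) = ½kx²
½(4300)x² − (3.0)(9.81)x − (3.0)(9.81)(5.9) = 0
2150x² − 29.43x − 173.6 = 0
x = [29.43 + √(866.1 + 1.4933e+06)]/(2 × 2150) = 0.2911 m

x = 0.29 m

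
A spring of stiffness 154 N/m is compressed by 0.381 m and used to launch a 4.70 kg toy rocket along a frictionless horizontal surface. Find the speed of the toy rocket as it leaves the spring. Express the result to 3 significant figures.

The toy rocket leaves the spring when the spring is at natural length, so ½kx² = ½mv²
v = x√(k/m) = 0.381 × √(154/4.70) = 2.181 m/s

v = 2.18 m/s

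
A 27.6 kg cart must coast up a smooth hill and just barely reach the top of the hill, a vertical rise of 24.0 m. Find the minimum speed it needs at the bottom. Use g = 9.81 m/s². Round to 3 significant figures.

v = 21.7 m/s

At the top it is momentarily at rest, so all KE converts to PE: ½mv² = mgh
v = √(2gh) = √(2 × 9.81 × 24.0) = 21.70 m/s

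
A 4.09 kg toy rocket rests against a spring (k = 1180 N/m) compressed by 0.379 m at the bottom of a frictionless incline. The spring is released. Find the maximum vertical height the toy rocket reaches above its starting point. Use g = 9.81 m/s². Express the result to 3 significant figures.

h = 2.11 m

Energy conservation from release to the highest point: ½kx² = mgh
h = kx²/(2mg) = (1180)(0.379)²/(2 × 4.09 × 9.81) = 2.112 m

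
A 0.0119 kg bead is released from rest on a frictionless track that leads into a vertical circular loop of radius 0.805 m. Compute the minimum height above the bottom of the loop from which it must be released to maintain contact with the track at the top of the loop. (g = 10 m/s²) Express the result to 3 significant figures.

h = 2.01 m

At the top, for minimum speed gravity alone supplies the centripetal force: mg = mv_top²/r ⇒ v_top² = gr = 8.050 m²/s²
Energy conservation from release height h to the top (height 2r): mgh = ½mv_top² + mg(2r)
h = v_top²/(2g) + 2r = r/2 + 2r = 5r/2 = 2.013 m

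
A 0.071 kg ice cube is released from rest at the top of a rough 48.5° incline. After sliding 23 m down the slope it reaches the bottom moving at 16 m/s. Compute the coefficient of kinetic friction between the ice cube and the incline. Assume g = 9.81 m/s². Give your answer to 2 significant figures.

The energy dissipated by friction is the PE lost minus the KE gained:
mgL sinθ = 11.998 J; ½mv² = 9.0880 J
W_f = 11.998 − 9.0880 = 2.910 J
μ_k = W_f/(mg cosθ · L) = 2.910/(0.4615 × 23) = 0.2741

μ_k = 0.27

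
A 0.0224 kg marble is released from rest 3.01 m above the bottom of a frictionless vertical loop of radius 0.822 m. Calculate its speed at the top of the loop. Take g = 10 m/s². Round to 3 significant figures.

v = 5.23 m/s

Energy conservation: mgh = ½mv_top² + mg(2r)
v_top² = 2g(h − 2r) = 2(10)(3.01 − 1.644) = 27.32
v_top = 5.227 m/s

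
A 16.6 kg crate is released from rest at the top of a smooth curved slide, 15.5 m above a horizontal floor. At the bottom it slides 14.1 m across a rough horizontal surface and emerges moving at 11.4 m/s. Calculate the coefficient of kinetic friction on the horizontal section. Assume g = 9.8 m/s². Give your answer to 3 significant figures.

μ_k = 0.629

Applying the work–energy principle:
mgh = ½mv² + μ_k m g d
mgh = 2521.5 J; ½mv² = 1078.7 J
W_f = 2521.5 − 1078.7 = 1443 J
μ_k = W_f/(mg·d) = 1443/(162.7 × 14.1) = 0.6290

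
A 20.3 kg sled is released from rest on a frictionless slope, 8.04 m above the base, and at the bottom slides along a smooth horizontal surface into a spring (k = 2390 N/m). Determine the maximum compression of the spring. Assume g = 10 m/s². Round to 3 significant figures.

At max compression the sled is momentarily at rest: mgh = ½kx²
x = √(2mgh/k) = √(2 × 20.3 × 10 × 8.04 / 2390) = 1.169 m

x = 1.17 m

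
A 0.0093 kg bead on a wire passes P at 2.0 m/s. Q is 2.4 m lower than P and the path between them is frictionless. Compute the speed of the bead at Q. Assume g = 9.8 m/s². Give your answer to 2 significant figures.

v = 7.1 m/s

Mechanical energy is conserved (no friction): ½mv₀² + mgh = ½mv²
v² = v₀² + 2gh = (2.0)² + 2(9.8)(2.4) = 51.040
v = √51.040 = 7.144 m/s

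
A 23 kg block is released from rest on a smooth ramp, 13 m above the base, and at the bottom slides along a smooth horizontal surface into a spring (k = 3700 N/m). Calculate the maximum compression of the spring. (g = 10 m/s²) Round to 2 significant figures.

Gravitational PE at the top equals spring PE at max compression: mgh = ½kx²
x = √(2mgh/k) = √(2 × 23 × 10 × 13 / 3700) = 1.271 m

x = 1.3 m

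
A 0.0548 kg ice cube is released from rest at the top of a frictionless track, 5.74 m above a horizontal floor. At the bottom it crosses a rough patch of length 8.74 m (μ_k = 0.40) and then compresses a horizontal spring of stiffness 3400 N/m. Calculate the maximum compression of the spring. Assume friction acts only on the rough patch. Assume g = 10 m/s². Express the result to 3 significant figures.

x = 0.0269 m

Initial energy: E₁ = mgh = (0.0548)(10)(5.74) = 3.1455 J
Friction removes W_f = μ_k mg d = (0.40)(0.0548)(10)(8.74) = 1.916 J
Energy reaching the spring: E = 3.1455 − 1.916 = 1.2297 J
At max compression ½kx² = E ⇒ x = √(2E/k) = √(2 × 1.2297/3400) = 0.02690 m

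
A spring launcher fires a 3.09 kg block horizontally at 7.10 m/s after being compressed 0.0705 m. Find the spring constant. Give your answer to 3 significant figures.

k = 31300 N/m

Spring PE at full compression equals KE at release: ½kx² = ½mv²
k = mv²/x² = (3.09)(7.10)²/(0.0705)² = 31340 N/m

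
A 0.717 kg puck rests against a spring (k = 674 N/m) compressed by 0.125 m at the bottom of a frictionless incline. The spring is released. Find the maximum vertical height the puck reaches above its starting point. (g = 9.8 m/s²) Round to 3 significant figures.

At maximum height the puck is at rest, so ½kx² = mgh
h = kx²/(2mg) = (674)(0.125)²/(2 × 0.717 × 9.8) = 0.7494 m

h = 0.749 m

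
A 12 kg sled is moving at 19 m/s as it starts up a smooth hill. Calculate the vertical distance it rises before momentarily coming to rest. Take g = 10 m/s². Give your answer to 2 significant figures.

Setting KE at the bottom equal to PE gained: ½mv² = mgh
h = v²/(2g) = 19²/(2 × 10) = 18.05 m

h = 18 m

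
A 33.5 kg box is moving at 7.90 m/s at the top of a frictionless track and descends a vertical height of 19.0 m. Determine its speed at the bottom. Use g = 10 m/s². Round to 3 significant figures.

By conservation of mechanical energy, ½mv₀² + mgh = ½mv²
v² = v₀² + 2gh = (7.90)² + 2(10)(19.0) = 442.41
v = √442.41 = 21.03 m/s

v = 21.0 m/s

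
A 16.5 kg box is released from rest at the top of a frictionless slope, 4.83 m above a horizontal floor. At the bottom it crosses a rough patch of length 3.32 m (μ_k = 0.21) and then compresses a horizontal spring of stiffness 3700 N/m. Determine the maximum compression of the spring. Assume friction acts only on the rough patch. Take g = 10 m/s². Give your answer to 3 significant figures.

x = 0.607 m

Initial energy: E₁ = mgh = (16.5)(10)(4.83) = 796.95 J
Friction removes W_f = μ_k mg d = (0.21)(16.5)(10)(3.32) = 115.0 J
Energy reaching the spring: E = 796.95 − 115.0 = 681.91 J
At max compression ½kx² = E ⇒ x = √(2E/k) = √(2 × 681.91/3700) = 0.6071 m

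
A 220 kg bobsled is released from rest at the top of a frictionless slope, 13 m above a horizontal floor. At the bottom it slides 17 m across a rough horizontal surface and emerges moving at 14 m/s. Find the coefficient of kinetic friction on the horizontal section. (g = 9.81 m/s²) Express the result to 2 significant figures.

Energy bookkeeping (friction removes W_f = μ_k N d):
mgh = ½mv² + μ_k m g d
mgh = 28057 J; ½mv² = 21560 J
W_f = 28057 − 21560 = 6497 J
μ_k = W_f/(mg·d) = 6497/(2158 × 17) = 0.1771

μ_k = 0.18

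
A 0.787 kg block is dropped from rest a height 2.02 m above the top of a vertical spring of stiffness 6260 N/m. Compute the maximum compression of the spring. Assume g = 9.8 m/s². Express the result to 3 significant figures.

Let x be the compression. The total drop is H + x, and the block is instantaneously at rest at max compression, so energy conservation gives:
mg(H + x) = ½kx²
½(6260)x² − (0.787)(9.8)x − (0.787)(9.8)(2.02) = 0
3130x² − 7.713x − 15.58 = 0
x = [7.713 + √(59.48 + 195055)]/(2 × 3130) = 0.07179 m

x = 0.0718 m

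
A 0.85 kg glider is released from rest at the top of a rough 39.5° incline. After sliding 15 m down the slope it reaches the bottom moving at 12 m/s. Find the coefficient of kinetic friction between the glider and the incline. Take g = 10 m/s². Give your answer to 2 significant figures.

μ_k = 0.20

mgh = ½mv² + μ_k (mg cosθ) L, with h = L sinθ
mgL sinθ = 81.100 J; ½mv² = 61.200 J
W_f = 81.100 − 61.200 = 19.90 J
μ_k = W_f/(mg cosθ · L) = 19.90/(6.559 × 15) = 0.2023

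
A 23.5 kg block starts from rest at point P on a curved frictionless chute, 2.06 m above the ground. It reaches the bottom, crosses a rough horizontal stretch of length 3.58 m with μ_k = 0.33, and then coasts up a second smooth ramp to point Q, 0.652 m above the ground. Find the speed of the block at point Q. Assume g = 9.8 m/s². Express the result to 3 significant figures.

Energy at P: mgh₁ = (23.5)(9.8)(2.06) = 474.42 J
Friction loss: W_f = μ_k mg d = 272.1 J
At Q: ½mv² + mgh₂ = mgh₁ − W_f
½mv² = 474.42 − 272.1 − 150.16 = 52.186 J
v = √(2 × 52.186/23.5) = 2.107 m/s

v = 2.11 m/s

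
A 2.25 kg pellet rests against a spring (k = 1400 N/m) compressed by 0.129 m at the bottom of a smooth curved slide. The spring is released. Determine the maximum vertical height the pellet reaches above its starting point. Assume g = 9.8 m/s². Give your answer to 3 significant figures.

h = 0.528 m

At maximum height the pellet is at rest, so ½kx² = mgh
h = kx²/(2mg) = (1400)(0.129)²/(2 × 2.25 × 9.8) = 0.5283 m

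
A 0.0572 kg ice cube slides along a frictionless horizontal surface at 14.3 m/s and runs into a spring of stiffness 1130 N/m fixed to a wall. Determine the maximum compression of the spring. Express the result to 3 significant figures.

Conservation of energy between contact and max compression: ½mv² = ½kx²
x = v√(m/k) = 14.3 × √(0.0572/1130) = 0.1017 m

x = 0.102 m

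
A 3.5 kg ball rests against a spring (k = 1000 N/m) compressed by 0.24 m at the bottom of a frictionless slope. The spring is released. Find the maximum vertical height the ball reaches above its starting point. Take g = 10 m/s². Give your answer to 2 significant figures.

Energy conservation from release to the highest point: ½kx² = mgh
h = kx²/(2mg) = (1000)(0.24)²/(2 × 3.5 × 10) = 0.8229 m

h = 0.82 m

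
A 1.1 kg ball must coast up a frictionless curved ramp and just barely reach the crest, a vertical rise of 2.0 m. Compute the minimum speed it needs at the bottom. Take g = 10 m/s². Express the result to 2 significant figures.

v = 6.3 m/s

At the top it is momentarily at rest, so all KE converts to PE: ½mv² = mgh
v = √(2gh) = √(2 × 10 × 2.0) = 6.325 m/s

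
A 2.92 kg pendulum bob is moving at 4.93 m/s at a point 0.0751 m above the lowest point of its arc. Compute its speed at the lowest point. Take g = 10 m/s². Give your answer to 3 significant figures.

Mechanical energy is conserved (no friction): ½mv₀² + mgh = ½mv²
v² = v₀² + 2gh = (4.93)² + 2(10)(0.0751) = 25.807
v = √25.807 = 5.080 m/s

v = 5.08 m/s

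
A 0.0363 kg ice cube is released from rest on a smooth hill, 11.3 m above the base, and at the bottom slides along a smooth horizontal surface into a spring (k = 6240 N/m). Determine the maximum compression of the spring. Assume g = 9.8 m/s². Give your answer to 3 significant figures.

At max compression the cube is momentarily at rest: mgh = ½kx²
x = √(2mgh/k) = √(2 × 0.0363 × 9.8 × 11.3 / 6240) = 0.03589 m

x = 0.0359 m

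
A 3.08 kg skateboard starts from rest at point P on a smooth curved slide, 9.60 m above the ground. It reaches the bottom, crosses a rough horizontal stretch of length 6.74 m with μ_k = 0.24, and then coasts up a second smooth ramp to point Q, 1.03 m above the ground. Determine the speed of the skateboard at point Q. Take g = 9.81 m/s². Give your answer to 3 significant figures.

v = 11.7 m/s

Energy at P: mgh₁ = (3.08)(9.81)(9.60) = 290.06 J
Friction loss: W_f = μ_k mg d = 48.88 J
At Q: ½mv² + mgh₂ = mgh₁ − W_f
½mv² = 290.06 − 48.88 − 31.121 = 210.07 J
v = √(2 × 210.07/3.08) = 11.68 m/s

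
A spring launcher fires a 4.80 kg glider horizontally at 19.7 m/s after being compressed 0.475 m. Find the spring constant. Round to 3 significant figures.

Energy stored in the spring equals the launch KE: ½kx² = ½mv²
k = mv²/x² = (4.80)(19.7)²/(0.475)² = 8256 N/m

k = 8260 N/m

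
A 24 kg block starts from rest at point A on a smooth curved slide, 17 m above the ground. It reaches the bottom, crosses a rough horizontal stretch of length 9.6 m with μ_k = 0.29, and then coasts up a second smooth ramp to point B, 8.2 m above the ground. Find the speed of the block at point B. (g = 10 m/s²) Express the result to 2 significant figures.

Energy at A: mgh₁ = (24)(10)(17) = 4080.0 J
Friction loss: W_f = μ_k mg d = 668.2 J
At B: ½mv² + mgh₂ = mgh₁ − W_f
½mv² = 4080.0 − 668.2 − 1968.0 = 1443.8 J
v = √(2 × 1443.8/24) = 10.97 m/s

v = 11 m/s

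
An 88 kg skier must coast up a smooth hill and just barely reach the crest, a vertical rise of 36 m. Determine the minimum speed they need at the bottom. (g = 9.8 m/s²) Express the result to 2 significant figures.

v = 27 m/s

At the top they are momentarily at rest, so all KE converts to PE: ½mv² = mgh
v = √(2gh) = √(2 × 9.8 × 36) = 26.56 m/s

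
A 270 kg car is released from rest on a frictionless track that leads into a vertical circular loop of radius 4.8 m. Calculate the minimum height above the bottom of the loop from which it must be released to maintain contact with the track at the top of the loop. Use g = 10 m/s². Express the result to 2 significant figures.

h = 12 m

At the top, for minimum speed gravity alone supplies the centripetal force: mg = mv_top²/r ⇒ v_top² = gr = 48.00 m²/s²
Energy conservation from release height h to the top (height 2r): mgh = ½mv_top² + mg(2r)
h = v_top²/(2g) + 2r = r/2 + 2r = 5r/2 = 12.00 m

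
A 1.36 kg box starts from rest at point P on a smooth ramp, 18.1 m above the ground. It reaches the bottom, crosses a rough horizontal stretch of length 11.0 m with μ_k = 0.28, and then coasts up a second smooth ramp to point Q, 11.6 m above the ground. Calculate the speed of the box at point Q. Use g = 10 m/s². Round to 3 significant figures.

v = 8.27 m/s

Energy at P: mgh₁ = (1.36)(10)(18.1) = 246.16 J
Friction loss: W_f = μ_k mg d = 41.89 J
At Q: ½mv² + mgh₂ = mgh₁ − W_f
½mv² = 246.16 − 41.89 − 157.76 = 46.512 J
v = √(2 × 46.512/1.36) = 8.270 m/s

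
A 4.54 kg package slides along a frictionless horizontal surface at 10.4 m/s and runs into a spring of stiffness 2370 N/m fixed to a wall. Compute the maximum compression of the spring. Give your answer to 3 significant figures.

x = 0.455 m

All KE is stored as spring PE at maximum compression: ½mv² = ½kx²
x = v√(m/k) = 10.4 × √(4.54/2370) = 0.4552 m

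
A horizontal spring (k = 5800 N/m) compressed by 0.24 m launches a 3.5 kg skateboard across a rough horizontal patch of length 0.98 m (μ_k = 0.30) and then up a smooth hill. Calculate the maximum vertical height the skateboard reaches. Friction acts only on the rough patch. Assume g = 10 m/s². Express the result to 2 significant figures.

Spring energy: E₀ = ½kx² = ½(5800)(0.24)² = 167.04 J
Friction: W_f = μ_k mg d = (0.30)(3.5)(10)(0.98) = 10.29 J
Energy at base of ramp: E = 167.04 − 10.29 = 156.75 J
At max height all remaining energy is PE: mgh = E ⇒ h = E/(mg) = 156.75/(3.5 × 10) = 4.479 m

h = 4.5 m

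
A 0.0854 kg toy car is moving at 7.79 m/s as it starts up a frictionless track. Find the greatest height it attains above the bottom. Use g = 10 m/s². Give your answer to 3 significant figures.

h = 3.03 m

By energy conservation, ½mv² = mgh
h = v²/(2g) = 7.79²/(2 × 10) = 3.034 m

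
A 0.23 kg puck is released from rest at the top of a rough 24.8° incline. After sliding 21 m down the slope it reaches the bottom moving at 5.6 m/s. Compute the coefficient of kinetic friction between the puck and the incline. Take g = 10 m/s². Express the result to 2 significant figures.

μ_k = 0.38

Energy balance down the incline: mg L sinθ − ½mv² = μ_k (mg cosθ) L
mgL sinθ = 20.260 J; ½mv² = 3.6064 J
W_f = 20.260 − 3.6064 = 16.65 J
μ_k = W_f/(mg cosθ · L) = 16.65/(2.088 × 21) = 0.3798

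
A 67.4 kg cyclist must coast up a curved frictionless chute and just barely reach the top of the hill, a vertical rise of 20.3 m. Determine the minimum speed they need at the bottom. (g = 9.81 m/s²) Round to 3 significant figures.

At the top they are momentarily at rest, so all KE converts to PE: ½mv² = mgh
v = √(2gh) = √(2 × 9.81 × 20.3) = 19.96 m/s

v = 20.0 m/s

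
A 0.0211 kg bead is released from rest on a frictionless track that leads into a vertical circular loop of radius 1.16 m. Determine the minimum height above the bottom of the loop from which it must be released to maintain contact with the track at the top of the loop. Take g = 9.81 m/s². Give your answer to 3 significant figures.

h = 2.90 m

At the top, for minimum speed gravity alone supplies the centripetal force: mg = mv_top²/r ⇒ v_top² = gr = 11.38 m²/s²
Energy conservation from release height h to the top (height 2r): mgh = ½mv_top² + mg(2r)
h = v_top²/(2g) + 2r = r/2 + 2r = 5r/2 = 2.900 m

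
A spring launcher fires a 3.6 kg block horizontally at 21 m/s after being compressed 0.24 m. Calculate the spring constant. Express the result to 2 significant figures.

Energy stored in the spring equals the launch KE: ½kx² = ½mv²
k = mv²/x² = (3.6)(21)²/(0.24)² = 27563 N/m

k = 28000 N/m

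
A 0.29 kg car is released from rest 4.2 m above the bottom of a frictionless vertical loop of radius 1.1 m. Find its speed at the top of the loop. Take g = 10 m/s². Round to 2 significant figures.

v = 6.3 m/s

Energy conservation: mgh = ½mv_top² + mg(2r)
v_top² = 2g(h − 2r) = 2(10)(4.2 − 2.200) = 40.00
v_top = 6.325 m/s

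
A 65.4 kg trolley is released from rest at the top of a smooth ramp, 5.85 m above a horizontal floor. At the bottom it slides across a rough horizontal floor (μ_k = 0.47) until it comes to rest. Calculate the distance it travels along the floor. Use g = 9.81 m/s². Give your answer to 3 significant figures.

Applying the work–energy principle:
At rest all PE has been dissipated by friction: mgh = μ_k m g d
d = h/μ_k = 5.85/0.47 = 12.45 m

d = 12.4 m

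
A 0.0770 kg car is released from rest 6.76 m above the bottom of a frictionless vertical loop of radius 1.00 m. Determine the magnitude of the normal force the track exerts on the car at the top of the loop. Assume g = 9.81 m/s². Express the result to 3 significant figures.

Energy from release to top (height 2r): mgh = ½mv_top² + mg(2r)
v_top² = 2g(h − 2r) = 2(9.81)(6.76 − 2.000) = 93.391 m²/s²
At the top, both N and weight point toward the centre: N + mg = mv_top²/r
N = m(v_top²/r − g) = 0.0770(93.391/1.00 − 9.81) = 6.436 N

N = 6.44 N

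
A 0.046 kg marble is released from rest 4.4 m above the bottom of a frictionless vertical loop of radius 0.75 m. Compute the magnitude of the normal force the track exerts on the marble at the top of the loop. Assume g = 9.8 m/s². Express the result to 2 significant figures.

N = 3.0 N

Energy from release to top (height 2r): mgh = ½mv_top² + mg(2r)
v_top² = 2g(h − 2r) = 2(9.8)(4.4 − 1.500) = 56.840 m²/s²
At the top, both N and weight point toward the centre: N + mg = mv_top²/r
N = m(v_top²/r − g) = 0.046(56.840/0.75 − 9.8) = 3.035 N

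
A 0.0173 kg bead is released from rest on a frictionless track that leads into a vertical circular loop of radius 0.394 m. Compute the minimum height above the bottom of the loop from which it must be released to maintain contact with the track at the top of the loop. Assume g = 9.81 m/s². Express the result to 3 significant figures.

h = 0.985 m

At the top, for minimum speed gravity alone supplies the centripetal force: mg = mv_top²/r ⇒ v_top² = gr = 3.865 m²/s²
Energy conservation from release height h to the top (height 2r): mgh = ½mv_top² + mg(2r)
h = v_top²/(2g) + 2r = r/2 + 2r = 5r/2 = 0.9850 m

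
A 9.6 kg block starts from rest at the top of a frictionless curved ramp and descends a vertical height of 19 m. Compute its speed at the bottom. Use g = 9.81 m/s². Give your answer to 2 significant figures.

v = 19 m/s

Mechanical energy is conserved (no friction): mgh = ½mv²
v = √(2gh) = √(2 × 9.81 × 19) = √372.78 = 19.31 m/s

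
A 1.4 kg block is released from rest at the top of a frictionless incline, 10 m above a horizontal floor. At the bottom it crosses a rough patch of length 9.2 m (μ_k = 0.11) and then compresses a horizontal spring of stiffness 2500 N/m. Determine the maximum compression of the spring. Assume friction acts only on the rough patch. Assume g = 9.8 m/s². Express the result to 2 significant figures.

Initial energy: E₁ = mgh = (1.4)(9.8)(10) = 137.20 J
Friction removes W_f = μ_k mg d = (0.11)(1.4)(9.8)(9.2) = 13.88 J
Energy reaching the spring: E = 137.20 − 13.88 = 123.32 J
At max compression ½kx² = E ⇒ x = √(2E/k) = √(2 × 123.32/2500) = 0.3141 m

x = 0.31 m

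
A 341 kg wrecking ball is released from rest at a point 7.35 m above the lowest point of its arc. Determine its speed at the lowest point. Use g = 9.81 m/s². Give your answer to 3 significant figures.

v = 12.0 m/s

Equating total energy at the two states: mgh = ½mv²
The mass cancels from both sides.
v = √(2gh) = √(2 × 9.81 × 7.35) = √144.21 = 12.01 m/s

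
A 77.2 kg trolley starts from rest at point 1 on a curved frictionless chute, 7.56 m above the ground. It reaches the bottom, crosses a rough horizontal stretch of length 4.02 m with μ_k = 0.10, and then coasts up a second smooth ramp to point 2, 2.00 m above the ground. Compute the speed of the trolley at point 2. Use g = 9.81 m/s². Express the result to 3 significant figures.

v = 10.1 m/s

Energy at 1: mgh₁ = (77.2)(9.81)(7.56) = 5725.4 J
Friction loss: W_f = μ_k mg d = 304.4 J
At 2: ½mv² + mgh₂ = mgh₁ − W_f
½mv² = 5725.4 − 304.4 − 1514.7 = 3906.3 J
v = √(2 × 3906.3/77.2) = 10.06 m/s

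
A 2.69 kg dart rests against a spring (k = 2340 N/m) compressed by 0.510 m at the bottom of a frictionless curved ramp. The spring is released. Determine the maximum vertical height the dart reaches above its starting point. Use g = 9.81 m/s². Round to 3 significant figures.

h = 11.5 m

At maximum height the dart is at rest, so ½kx² = mgh
h = kx²/(2mg) = (2340)(0.510)²/(2 × 2.69 × 9.81) = 11.53 m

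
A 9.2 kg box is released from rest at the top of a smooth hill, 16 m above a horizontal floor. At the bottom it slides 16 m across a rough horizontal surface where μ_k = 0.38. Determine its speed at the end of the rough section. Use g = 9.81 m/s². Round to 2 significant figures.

v = 14 m/s

Energy at the top = energy at the end + work done against friction:
mgh = ½mv² + μ_k m g d
W_f = μ_k mg d = (0.38)(9.2)(9.81)(16) = 548.7 J
½mv² = mgh − W_f = 1444.0 − 548.7 = 895.30 J
v = √(2 × 895.30/9.2) = 13.95 m/s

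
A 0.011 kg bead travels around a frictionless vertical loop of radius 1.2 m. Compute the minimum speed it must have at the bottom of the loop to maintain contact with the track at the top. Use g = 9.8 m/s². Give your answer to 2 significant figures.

v = 7.7 m/s

At the top: mg = mv_top²/r ⇒ v_top² = gr = 11.76 m²/s²
Energy from bottom to top (height 2r): ½mv_bot² = ½mv_top² + mg(2r)
v_bot² = gr + 4gr = 5gr = 58.80
v_bot = √(5gr) = 7.668 m/s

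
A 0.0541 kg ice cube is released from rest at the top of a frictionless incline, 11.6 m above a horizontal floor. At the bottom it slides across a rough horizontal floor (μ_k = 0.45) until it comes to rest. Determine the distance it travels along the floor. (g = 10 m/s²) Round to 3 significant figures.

Energy at the top = energy at the end + work done against friction:
At rest all PE has been dissipated by friction: mgh = μ_k m g d
d = h/μ_k = 11.6/0.45 = 25.78 m

d = 25.8 m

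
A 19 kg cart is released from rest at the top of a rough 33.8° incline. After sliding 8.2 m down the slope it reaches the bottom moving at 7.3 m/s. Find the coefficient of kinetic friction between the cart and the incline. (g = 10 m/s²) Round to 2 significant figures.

μ_k = 0.28

mgh = ½mv² + μ_k (mg cosθ) L, with h = L sinθ
mgL sinθ = 866.71 J; ½mv² = 506.25 J
W_f = 866.71 − 506.25 = 360.5 J
μ_k = W_f/(mg cosθ · L) = 360.5/(157.9 × 8.2) = 0.2784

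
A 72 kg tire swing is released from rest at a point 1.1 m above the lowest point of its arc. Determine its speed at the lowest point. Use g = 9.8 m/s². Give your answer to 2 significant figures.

By conservation of mechanical energy, mgh = ½mv²
v = √(2gh) = √(2 × 9.8 × 1.1) = √21.560 = 4.643 m/s

v = 4.6 m/s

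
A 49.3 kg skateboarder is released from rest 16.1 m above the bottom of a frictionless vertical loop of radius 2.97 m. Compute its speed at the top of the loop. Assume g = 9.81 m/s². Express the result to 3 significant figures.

Energy conservation: mgh = ½mv_top² + mg(2r)
v_top² = 2g(h − 2r) = 2(9.81)(16.1 − 5.940) = 199.3
v_top = 14.12 m/s

v = 14.1 m/s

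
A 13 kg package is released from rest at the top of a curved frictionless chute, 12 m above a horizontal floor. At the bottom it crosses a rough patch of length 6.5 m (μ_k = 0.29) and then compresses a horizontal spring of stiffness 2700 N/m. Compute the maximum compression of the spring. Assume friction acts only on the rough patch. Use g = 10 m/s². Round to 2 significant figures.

x = 0.99 m

Initial energy: E₁ = mgh = (13)(10)(12) = 1560.0 J
Friction removes W_f = μ_k mg d = (0.29)(13)(10)(6.5) = 245.0 J
Energy reaching the spring: E = 1560.0 − 245.0 = 1315.0 J
At max compression ½kx² = E ⇒ x = √(2E/k) = √(2 × 1315.0/2700) = 0.9869 m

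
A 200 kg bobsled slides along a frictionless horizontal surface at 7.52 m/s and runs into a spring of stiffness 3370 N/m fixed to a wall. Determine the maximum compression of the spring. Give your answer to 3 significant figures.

x = 1.83 m

All KE is stored as spring PE at maximum compression: ½mv² = ½kx²
x = v√(m/k) = 7.52 × √(200/3370) = 1.832 m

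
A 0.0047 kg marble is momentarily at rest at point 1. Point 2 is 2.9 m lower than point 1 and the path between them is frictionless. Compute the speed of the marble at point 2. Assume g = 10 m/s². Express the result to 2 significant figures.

v = 7.6 m/s

Equating total energy at the two states: mgh = ½mv²
v = √(2gh) = √(2 × 10 × 2.9) = √58.000 = 7.616 m/s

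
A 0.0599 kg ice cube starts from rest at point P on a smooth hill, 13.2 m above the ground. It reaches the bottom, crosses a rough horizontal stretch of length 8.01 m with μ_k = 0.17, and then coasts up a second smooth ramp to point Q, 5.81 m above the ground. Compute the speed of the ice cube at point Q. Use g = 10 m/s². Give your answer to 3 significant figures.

v = 11.0 m/s

Energy at P: mgh₁ = (0.0599)(10)(13.2) = 7.9068 J
Friction loss: W_f = μ_k mg d = 0.8157 J
At Q: ½mv² + mgh₂ = mgh₁ − W_f
½mv² = 7.9068 − 0.8157 − 3.4802 = 3.6110 J
v = √(2 × 3.6110/0.0599) = 10.98 m/s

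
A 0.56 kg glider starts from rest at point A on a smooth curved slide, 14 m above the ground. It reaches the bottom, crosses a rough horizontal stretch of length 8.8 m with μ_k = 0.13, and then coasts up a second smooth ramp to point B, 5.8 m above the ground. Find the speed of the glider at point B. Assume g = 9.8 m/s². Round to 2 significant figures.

v = 12 m/s

Energy at A: mgh₁ = (0.56)(9.8)(14) = 76.832 J
Friction loss: W_f = μ_k mg d = 6.278 J
At B: ½mv² + mgh₂ = mgh₁ − W_f
½mv² = 76.832 − 6.278 − 31.830 = 38.723 J
v = √(2 × 38.723/0.56) = 11.76 m/s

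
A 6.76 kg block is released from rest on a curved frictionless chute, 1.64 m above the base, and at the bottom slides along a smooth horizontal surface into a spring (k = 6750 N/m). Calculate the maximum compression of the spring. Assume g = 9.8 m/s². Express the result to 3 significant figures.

At max compression the block is momentarily at rest: mgh = ½kx²
x = √(2mgh/k) = √(2 × 6.76 × 9.8 × 1.64 / 6750) = 0.1794 m

x = 0.179 m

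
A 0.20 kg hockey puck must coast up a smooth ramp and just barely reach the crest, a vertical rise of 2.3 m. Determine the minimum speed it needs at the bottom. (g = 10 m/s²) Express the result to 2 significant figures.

v = 6.8 m/s

At the top it is momentarily at rest, so all KE converts to PE: ½mv² = mgh
v = √(2gh) = √(2 × 10 × 2.3) = 6.782 m/s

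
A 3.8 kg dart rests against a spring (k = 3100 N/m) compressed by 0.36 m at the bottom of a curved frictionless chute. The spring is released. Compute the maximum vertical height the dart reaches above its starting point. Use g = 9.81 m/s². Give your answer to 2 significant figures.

Energy conservation from release to the highest point: ½kx² = mgh
h = kx²/(2mg) = (3100)(0.36)²/(2 × 3.8 × 9.81) = 5.389 m

h = 5.4 m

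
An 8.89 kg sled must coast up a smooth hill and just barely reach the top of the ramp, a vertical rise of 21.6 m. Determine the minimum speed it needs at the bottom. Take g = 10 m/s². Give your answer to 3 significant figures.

v = 20.8 m/s

At the top it is momentarily at rest, so all KE converts to PE: ½mv² = mgh
v = √(2gh) = √(2 × 10 × 21.6) = 20.78 m/s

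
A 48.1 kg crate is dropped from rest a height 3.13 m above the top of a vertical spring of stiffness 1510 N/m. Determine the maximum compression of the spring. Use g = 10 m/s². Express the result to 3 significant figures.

Let x be the compression. The total drop is H + x, and the crate is instantaneously at rest at max compression, so energy conservation gives:
mg(H + x) = ½kx²
½(1510)x² − (48.1)(10)x − (48.1)(10)(3.13) = 0
755.0x² − 481.0x − 1506 = 0
x = [481.0 + √(231361 + 4.5467e+06)]/(2 × 755.0) = 1.766 m

x = 1.77 m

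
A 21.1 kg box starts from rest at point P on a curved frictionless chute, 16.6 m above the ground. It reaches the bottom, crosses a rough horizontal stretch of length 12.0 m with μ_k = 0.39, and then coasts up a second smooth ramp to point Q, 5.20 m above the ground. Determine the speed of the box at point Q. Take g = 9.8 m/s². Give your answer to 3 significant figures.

Energy at P: mgh₁ = (21.1)(9.8)(16.6) = 3432.5 J
Friction loss: W_f = μ_k mg d = 967.7 J
At Q: ½mv² + mgh₂ = mgh₁ − W_f
½mv² = 3432.5 − 967.7 − 1075.3 = 1389.6 J
v = √(2 × 1389.6/21.1) = 11.48 m/s

v = 11.5 m/s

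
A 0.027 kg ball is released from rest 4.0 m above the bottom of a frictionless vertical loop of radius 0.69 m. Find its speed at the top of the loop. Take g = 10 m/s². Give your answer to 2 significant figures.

v = 7.2 m/s

Energy conservation: mgh = ½mv_top² + mg(2r)
v_top² = 2g(h − 2r) = 2(10)(4.0 − 1.380) = 52.40
v_top = 7.239 m/s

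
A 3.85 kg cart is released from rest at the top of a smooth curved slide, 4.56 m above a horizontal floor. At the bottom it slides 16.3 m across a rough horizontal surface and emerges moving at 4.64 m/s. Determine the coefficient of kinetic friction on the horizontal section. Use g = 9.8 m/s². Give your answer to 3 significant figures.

Applying the work–energy principle:
mgh = ½mv² + μ_k m g d
mgh = 172.05 J; ½mv² = 41.444 J
W_f = 172.05 − 41.444 = 130.6 J
μ_k = W_f/(mg·d) = 130.6/(37.73 × 16.3) = 0.2124

μ_k = 0.212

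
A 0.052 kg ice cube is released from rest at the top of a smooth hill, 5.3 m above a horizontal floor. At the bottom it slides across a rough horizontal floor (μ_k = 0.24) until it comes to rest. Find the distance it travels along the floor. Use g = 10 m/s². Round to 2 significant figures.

Energy bookkeeping (friction removes W_f = μ_k N d):
At rest all PE has been dissipated by friction: mgh = μ_k m g d
d = h/μ_k = 5.3/0.24 = 22.08 m

d = 22 m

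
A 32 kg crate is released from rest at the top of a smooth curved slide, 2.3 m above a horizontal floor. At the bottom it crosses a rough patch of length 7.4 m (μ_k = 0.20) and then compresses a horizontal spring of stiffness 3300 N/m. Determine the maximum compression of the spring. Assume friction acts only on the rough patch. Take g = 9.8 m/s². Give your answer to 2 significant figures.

x = 0.39 m

Initial energy: E₁ = mgh = (32)(9.8)(2.3) = 721.28 J
Friction removes W_f = μ_k mg d = (0.20)(32)(9.8)(7.4) = 464.1 J
Energy reaching the spring: E = 721.28 − 464.1 = 257.15 J
At max compression ½kx² = E ⇒ x = √(2E/k) = √(2 × 257.15/3300) = 0.3948 m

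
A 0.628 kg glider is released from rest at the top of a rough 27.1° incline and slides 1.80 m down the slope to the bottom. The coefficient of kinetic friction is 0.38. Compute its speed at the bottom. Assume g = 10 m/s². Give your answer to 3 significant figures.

v = 2.05 m/s

Work–energy: mg(L sinθ) − μ_k(mg cosθ)L = ½mv²
mgh = mgL sinθ = (0.628)(10)(1.80)sin27.1° = 5.1495 J
W_f = μ_k mg cosθ · L = (0.38)(0.628)(10)cos27.1°·1.80 = 3.824 J
½mv² = 5.1495 − 3.824 = 1.3256 J
v = √(2 × 1.3256/0.628) = 2.055 m/s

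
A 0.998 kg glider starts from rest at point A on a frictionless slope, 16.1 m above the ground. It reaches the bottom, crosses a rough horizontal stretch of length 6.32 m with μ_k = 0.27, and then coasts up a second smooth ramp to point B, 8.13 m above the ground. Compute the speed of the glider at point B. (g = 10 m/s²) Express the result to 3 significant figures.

Energy at A: mgh₁ = (0.998)(10)(16.1) = 160.68 J
Friction loss: W_f = μ_k mg d = 17.03 J
At B: ½mv² + mgh₂ = mgh₁ − W_f
½mv² = 160.68 − 17.03 − 81.137 = 62.511 J
v = √(2 × 62.511/0.998) = 11.19 m/s

v = 11.2 m/s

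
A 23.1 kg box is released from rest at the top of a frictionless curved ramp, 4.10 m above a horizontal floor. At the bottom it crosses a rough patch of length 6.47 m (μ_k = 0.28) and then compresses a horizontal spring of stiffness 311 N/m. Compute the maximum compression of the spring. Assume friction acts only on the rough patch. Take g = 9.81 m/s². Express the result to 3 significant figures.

x = 1.83 m

Initial energy: E₁ = mgh = (23.1)(9.81)(4.10) = 929.11 J
Friction removes W_f = μ_k mg d = (0.28)(23.1)(9.81)(6.47) = 410.5 J
Energy reaching the spring: E = 929.11 − 410.5 = 518.58 J
At max compression ½kx² = E ⇒ x = √(2E/k) = √(2 × 518.58/311) = 1.826 m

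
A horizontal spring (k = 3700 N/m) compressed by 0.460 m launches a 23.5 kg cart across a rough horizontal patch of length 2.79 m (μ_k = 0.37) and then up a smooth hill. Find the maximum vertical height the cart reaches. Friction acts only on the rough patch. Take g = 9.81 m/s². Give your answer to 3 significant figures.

h = 0.666 m

Spring energy: E₀ = ½kx² = ½(3700)(0.460)² = 391.46 J
Friction: W_f = μ_k mg d = (0.37)(23.5)(9.81)(2.79) = 238.0 J
Energy at base of ramp: E = 391.46 − 238.0 = 153.48 J
At max height all remaining energy is PE: mgh = E ⇒ h = E/(mg) = 153.48/(23.5 × 9.81) = 0.6658 m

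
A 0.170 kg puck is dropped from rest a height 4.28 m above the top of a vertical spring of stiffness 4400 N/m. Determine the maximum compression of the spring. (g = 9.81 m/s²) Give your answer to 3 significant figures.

x = 0.0573 m

Measuring PE from the top of the relaxed spring, at max compression the puck has dropped H + x with zero KE, so:
mg(H + x) = ½kx²
½(4400)x² − (0.170)(9.81)x − (0.170)(9.81)(4.28) = 0
2200x² − 1.668x − 7.138 = 0
x = [1.668 + √(2.781 + 62812)]/(2 × 2200) = 0.05734 m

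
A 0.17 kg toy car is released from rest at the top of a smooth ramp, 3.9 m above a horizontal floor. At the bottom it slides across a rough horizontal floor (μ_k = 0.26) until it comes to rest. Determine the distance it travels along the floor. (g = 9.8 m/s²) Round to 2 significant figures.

Energy at the top = energy at the end + work done against friction:
At rest all PE has been dissipated by friction: mgh = μ_k m g d
d = h/μ_k = 3.9/0.26 = 15.00 m

d = 15 m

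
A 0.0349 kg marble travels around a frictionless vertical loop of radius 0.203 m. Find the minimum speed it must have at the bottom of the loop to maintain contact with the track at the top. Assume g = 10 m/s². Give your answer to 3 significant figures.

v = 3.19 m/s

At the top: mg = mv_top²/r ⇒ v_top² = gr = 2.030 m²/s²
Energy from bottom to top (height 2r): ½mv_bot² = ½mv_top² + mg(2r)
v_bot² = gr + 4gr = 5gr = 10.15
v_bot = √(5gr) = 3.186 m/s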